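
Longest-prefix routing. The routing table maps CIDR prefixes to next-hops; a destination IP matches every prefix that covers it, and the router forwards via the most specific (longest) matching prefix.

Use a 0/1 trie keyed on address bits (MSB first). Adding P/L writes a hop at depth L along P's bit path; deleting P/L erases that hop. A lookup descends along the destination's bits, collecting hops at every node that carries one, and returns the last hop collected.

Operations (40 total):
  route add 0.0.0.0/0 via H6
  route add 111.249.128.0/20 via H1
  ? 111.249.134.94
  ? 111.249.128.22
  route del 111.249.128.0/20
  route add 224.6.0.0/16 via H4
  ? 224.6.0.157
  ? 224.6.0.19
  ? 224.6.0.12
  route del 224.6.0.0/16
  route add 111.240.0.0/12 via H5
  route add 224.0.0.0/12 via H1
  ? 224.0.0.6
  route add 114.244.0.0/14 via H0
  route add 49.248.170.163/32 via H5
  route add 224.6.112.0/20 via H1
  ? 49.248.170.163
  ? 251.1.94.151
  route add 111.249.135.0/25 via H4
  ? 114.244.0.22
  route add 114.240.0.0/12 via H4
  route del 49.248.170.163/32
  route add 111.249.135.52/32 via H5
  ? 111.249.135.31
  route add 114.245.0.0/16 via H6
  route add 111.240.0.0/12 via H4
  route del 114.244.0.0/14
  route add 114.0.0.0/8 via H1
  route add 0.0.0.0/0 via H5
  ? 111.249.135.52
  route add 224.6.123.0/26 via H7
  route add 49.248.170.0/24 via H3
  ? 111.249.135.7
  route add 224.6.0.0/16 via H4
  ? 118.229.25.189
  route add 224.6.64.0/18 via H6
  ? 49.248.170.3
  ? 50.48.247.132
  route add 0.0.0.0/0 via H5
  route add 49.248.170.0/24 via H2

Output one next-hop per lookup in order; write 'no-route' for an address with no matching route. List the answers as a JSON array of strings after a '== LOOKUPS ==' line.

Trace:
  add 0.0.0.0/0 -> H6 at depth 0
  add 111.249.128.0/20 -> H1 at depth 20
  ? 111.249.134.94  path d0:H6→d1:-→d2:-→d3:-→d4:-→d5:-→d6:-→d7:-→d8:-→d9:-→d10:-→d11:-→d12:-→d13:-→d14:-→d15:-→d16:-→d17:-→d18:-→d19:-→d20:H1  best=H1
  ? 111.249.128.22  path d0:H6→d1:-→d2:-→d3:-→d4:-→d5:-→d6:-→d7:-→d8:-→d9:-→d10:-→d11:-→d12:-→d13:-→d14:-→d15:-→d16:-→d17:-→d18:-→d19:-→d20:H1  best=H1
  - 111.249.128.0/20 clear@20
  add 224.6.0.0/16 -> H4 at depth 16
  ? 224.6.0.157  path d0:H6→d1:-→d2:-→d3:-→d4:-→d5:-→d6:-→d7:-→d8:-→d9:-→d10:-→d11:-→d12:-→d13:-→d14:-→d15:-→d16:H4  best=H4
  ? 224.6.0.19  path d0:H6→d1:-→d2:-→d3:-→d4:-→d5:-→d6:-→d7:-→d8:-→d9:-→d10:-→d11:-→d12:-→d13:-→d14:-→d15:-→d16:H4  best=H4
  ? 224.6.0.12  path d0:H6→d1:-→d2:-→d3:-→d4:-→d5:-→d6:-→d7:-→d8:-→d9:-→d10:-→d11:-→d12:-→d13:-→d14:-→d15:-→d16:H4  best=H4
  - 224.6.0.0/16 clear@16
  add 111.240.0.0/12 -> H5 at depth 12
  add 224.0.0.0/12 -> H1 at depth 12
  ? 224.0.0.6  path d0:H6→d1:-→d2:-→d3:-→d4:-→d5:-→d6:-→d7:-→d8:-→d9:-→d10:-→d11:-→d12:H1→d13:-  best=H1
  add 114.244.0.0/14 -> H0 at depth 14
  add 49.248.170.163/32 -> H5 at depth 32
  add 224.6.112.0/20 -> H1 at depth 20
  ? 49.248.170.163  path d0:H6→d1:-→d2:-→d3:-→d4:-→d5:-→d6:-→d7:-→d8:-→d9:-→d10:-→d11:-→d12:-→d13:-→d14:-→d15:-→d16:-→d17:-→d18:-→d19:-→d20:-→d21:-→d22:-→d23:-→d24:-→d25:-→d26:-→d27:-→d28:-→d29:-→d30:-→d31:-→d32:H5  best=H5
  ? 251.1.94.151  path d0:H6→d1:-→d2:-→d3:-  best=H6
  add 111.249.135.0/25 -> H4 at depth 25
  ? 114.244.0.22  path d0:H6→d1:-→d2:-→d3:-→d4:-→d5:-→d6:-→d7:-→d8:-→d9:-→d10:-→d11:-→d12:-→d13:-→d14:H0  best=H0
  add 114.240.0.0/12 -> H4 at depth 12
  - 49.248.170.163/32 clear@32
  add 111.249.135.52/32 -> H5 at depth 32
  ? 111.249.135.31  path d0:H6→d1:-→d2:-→d3:-→d4:-→d5:-→d6:-→d7:-→d8:-→d9:-→d10:-→d11:-→d12:H5→d13:-→d14:-→d15:-→d16:-→d17:-→d18:-→d19:-→d20:-→d21:-→d22:-→d23:-→d24:-→d25:H4→d26:-  best=H4
  add 114.245.0.0/16 -> H6 at depth 16
  add 111.240.0.0/12 -> H4 at depth 12
  - 114.244.0.0/14 clear@14
  add 114.0.0.0/8 -> H1 at depth 8
  add 0.0.0.0/0 -> H5 at depth 0
  ? 111.249.135.52  path d0:H5→d1:-→d2:-→d3:-→d4:-→d5:-→d6:-→d7:-→d8:-→d9:-→d10:-→d11:-→d12:H4→d13:-→d14:-→d15:-→d16:-→d17:-→d18:-→d19:-→d20:-→d21:-→d22:-→d23:-→d24:-→d25:H4→d26:-→d27:-→d28:-→d29:-→d30:-→d31:-→d32:H5  best=H5
  add 224.6.123.0/26 -> H7 at depth 26
  add 49.248.170.0/24 -> H3 at depth 24
  ? 111.249.135.7  path d0:H5→d1:-→d2:-→d3:-→d4:-→d5:-→d6:-→d7:-→d8:-→d9:-→d10:-→d11:-→d12:H4→d13:-→d14:-→d15:-→d16:-→d17:-→d18:-→d19:-→d20:-→d21:-→d22:-→d23:-→d24:-→d25:H4→d26:-  best=H4
  add 224.6.0.0/16 -> H4 at depth 16
  ? 118.229.25.189  path d0:H5→d1:-→d2:-→d3:-→d4:-→d5:-  best=H5
  add 224.6.64.0/18 -> H6 at depth 18
  ? 49.248.170.3  path d0:H5→d1:-→d2:-→d3:-→d4:-→d5:-→d6:-→d7:-→d8:-→d9:-→d10:-→d11:-→d12:-→d13:-→d14:-→d15:-→d16:-→d17:-→d18:-→d19:-→d20:-→d21:-→d22:-→d23:-→d24:H3  best=H3
  ? 50.48.247.132  path d0:H5→d1:-→d2:-→d3:-→d4:-→d5:-→d6:-  best=H5
  add 0.0.0.0/0 -> H5 at depth 0
  add 49.248.170.0/24 -> H2 at depth 24

== LOOKUPS ==
["H1","H1","H4","H4","H4","H1","H5","H6","H0","H4","H5","H4","H5","H3","H5"]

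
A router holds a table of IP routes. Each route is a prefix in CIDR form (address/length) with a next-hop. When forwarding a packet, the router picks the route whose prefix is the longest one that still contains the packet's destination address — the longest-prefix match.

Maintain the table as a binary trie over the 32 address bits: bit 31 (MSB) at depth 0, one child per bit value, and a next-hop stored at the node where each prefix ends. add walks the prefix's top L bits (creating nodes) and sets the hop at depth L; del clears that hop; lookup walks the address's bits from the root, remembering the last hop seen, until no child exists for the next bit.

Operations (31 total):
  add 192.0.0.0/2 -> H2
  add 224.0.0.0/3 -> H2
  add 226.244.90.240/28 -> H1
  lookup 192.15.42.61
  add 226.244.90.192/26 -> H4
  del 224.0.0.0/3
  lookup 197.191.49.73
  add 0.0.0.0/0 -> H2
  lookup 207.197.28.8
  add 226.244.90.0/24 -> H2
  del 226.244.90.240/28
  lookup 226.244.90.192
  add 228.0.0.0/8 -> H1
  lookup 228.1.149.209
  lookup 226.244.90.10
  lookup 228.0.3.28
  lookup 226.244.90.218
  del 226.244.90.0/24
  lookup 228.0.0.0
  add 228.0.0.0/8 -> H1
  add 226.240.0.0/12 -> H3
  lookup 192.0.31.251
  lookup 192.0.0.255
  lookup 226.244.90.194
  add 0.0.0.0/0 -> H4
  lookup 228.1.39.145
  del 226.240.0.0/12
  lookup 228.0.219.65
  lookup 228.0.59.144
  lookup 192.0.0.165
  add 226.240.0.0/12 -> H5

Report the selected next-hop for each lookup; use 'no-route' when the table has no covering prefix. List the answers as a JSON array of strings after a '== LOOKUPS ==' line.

Apply in order:
  + 192.0.0.0/2 (H2) depth=2
  + 224.0.0.0/3 (H2) depth=3
  + 226.244.90.240/28 (H1) depth=28
  lookup 192.15.42.61: bits 11 walk d0:-→d1:-→d2:H2 -> H2
  + 226.244.90.192/26 (H4) depth=26
  del 224.0.0.0/3 (clear depth 3)
  lookup 197.191.49.73: bits 11 walk d0:-→d1:-→d2:H2 -> H2
  + 0.0.0.0/0 (H2) depth=0
  lookup 207.197.28.8: bits 11 walk d0:H2→d1:-→d2:H2 -> H2
  + 226.244.90.0/24 (H2) depth=24
  del 226.244.90.240/28 (clear depth 28)
  lookup 226.244.90.192: bits 11100010111101000101101011 walk d0:H2→d1:-→d2:H2→d3:-→d4:-→d5:-→d6:-→d7:-→d8:-→d9:-→d10:-→d11:-→d12:-→d13:-→d14:-→d15:-→d16:-→d17:-→d18:-→d19:-→d20:-→d21:-→d22:-→d23:-→d24:H2→d25:-→d26:H4 -> H4
  + 228.0.0.0/8 (H1) depth=8
  lookup 228.1.149.209: bits 11100100 walk d0:H2→d1:-→d2:H2→d3:-→d4:-→d5:-→d6:-→d7:-→d8:H1 -> H1
  lookup 226.244.90.10: bits 111000101111010001011010 walk d0:H2→d1:-→d2:H2→d3:-→d4:-→d5:-→d6:-→d7:-→d8:-→d9:-→d10:-→d11:-→d12:-→d13:-→d14:-→d15:-→d16:-→d17:-→d18:-→d19:-→d20:-→d21:-→d22:-→d23:-→d24:H2 -> H2
  lookup 228.0.3.28: bits 11100100 walk d0:H2→d1:-→d2:H2→d3:-→d4:-→d5:-→d6:-→d7:-→d8:H1 -> H1
  lookup 226.244.90.218: bits 11100010111101000101101011 walk d0:H2→d1:-→d2:H2→d3:-→d4:-→d5:-→d6:-→d7:-→d8:-→d9:-→d10:-→d11:-→d12:-→d13:-→d14:-→d15:-→d16:-→d17:-→d18:-→d19:-→d20:-→d21:-→d22:-→d23:-→d24:H2→d25:-→d26:H4 -> H4
  del 226.244.90.0/24 (clear depth 24)
  lookup 228.0.0.0: bits 11100100 walk d0:H2→d1:-→d2:H2→d3:-→d4:-→d5:-→d6:-→d7:-→d8:H1 -> H1
  + 228.0.0.0/8 (H1) depth=8
  + 226.240.0.0/12 (H3) depth=12
  lookup 192.0.31.251: bits 11 walk d0:H2→d1:-→d2:H2 -> H2
  lookup 192.0.0.255: bits 11 walk d0:H2→d1:-→d2:H2 -> H2
  lookup 226.244.90.194: bits 11100010111101000101101011 walk d0:H2→d1:-→d2:H2→d3:-→d4:-→d5:-→d6:-→d7:-→d8:-→d9:-→d10:-→d11:-→d12:H3→d13:-→d14:-→d15:-→d16:-→d17:-→d18:-→d19:-→d20:-→d21:-→d22:-→d23:-→d24:-→d25:-→d26:H4 -> H4
  + 0.0.0.0/0 (H4) depth=0
  lookup 228.1.39.145: bits 11100100 walk d0:H4→d1:-→d2:H2→d3:-→d4:-→d5:-→d6:-→d7:-→d8:H1 -> H1
  del 226.240.0.0/12 (clear depth 12)
  lookup 228.0.219.65: bits 11100100 walk d0:H4→d1:-→d2:H2→d3:-→d4:-→d5:-→d6:-→d7:-→d8:H1 -> H1
  lookup 228.0.59.144: bits 11100100 walk d0:H4→d1:-→d2:H2→d3:-→d4:-→d5:-→d6:-→d7:-→d8:H1 -> H1
  lookup 192.0.0.165: bits 11 walk d0:H4→d1:-→d2:H2 -> H2
  + 226.240.0.0/12 (H5) depth=12

== LOOKUPS ==
["H2","H2","H2","H4","H1","H2","H1","H4","H1","H2","H2","H4","H1","H1","H1","H2"]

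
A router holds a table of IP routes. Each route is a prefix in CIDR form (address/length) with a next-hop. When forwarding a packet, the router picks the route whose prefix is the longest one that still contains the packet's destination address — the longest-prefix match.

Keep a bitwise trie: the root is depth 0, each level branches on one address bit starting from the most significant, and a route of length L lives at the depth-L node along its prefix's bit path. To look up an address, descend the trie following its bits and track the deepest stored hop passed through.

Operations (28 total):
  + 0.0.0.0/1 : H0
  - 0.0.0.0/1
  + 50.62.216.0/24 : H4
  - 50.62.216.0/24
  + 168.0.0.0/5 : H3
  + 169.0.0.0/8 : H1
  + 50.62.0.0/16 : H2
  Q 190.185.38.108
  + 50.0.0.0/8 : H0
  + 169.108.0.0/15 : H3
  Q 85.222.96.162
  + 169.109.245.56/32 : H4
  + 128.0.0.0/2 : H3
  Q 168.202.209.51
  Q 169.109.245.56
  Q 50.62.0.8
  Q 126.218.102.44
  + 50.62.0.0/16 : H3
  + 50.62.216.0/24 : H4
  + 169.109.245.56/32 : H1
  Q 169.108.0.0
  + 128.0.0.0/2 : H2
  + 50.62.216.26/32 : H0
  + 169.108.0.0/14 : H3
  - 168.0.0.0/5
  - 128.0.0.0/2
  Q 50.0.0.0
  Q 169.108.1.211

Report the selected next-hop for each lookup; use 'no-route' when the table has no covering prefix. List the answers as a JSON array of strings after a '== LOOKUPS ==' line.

Trace:
  + 0.0.0.0/1 (H0) depth=1
  - 0.0.0.0/1 clear@1
  + 50.62.216.0/24 (H4) depth=24
  - 50.62.216.0/24 clear@24
  + 168.0.0.0/5 (H3) depth=5
  + 169.0.0.0/8 (H1) depth=8
  + 50.62.0.0/16 (H2) depth=16
  ? 190.185.38.108  path d0:-→d1:-→d2:-→d3:-  best=no-route
  + 50.0.0.0/8 (H0) depth=8
  + 169.108.0.0/15 (H3) depth=15
  ? 85.222.96.162  path d0:-→d1:-  best=no-route
  + 169.109.245.56/32 (H4) depth=32
  + 128.0.0.0/2 (H3) depth=2
  ? 168.202.209.51  path d0:-→d1:-→d2:H3→d3:-→d4:-→d5:H3→d6:-→d7:-  best=H3
  ? 169.109.245.56  path d0:-→d1:-→d2:H3→d3:-→d4:-→d5:H3→d6:-→d7:-→d8:H1→d9:-→d10:-→d11:-→d12:-→d13:-→d14:-→d15:H3→d16:-→d17:-→d18:-→d19:-→d20:-→d21:-→d22:-→d23:-→d24:-→d25:-→d26:-→d27:-→d28:-→d29:-→d30:-→d31:-→d32:H4  best=H4
  ? 50.62.0.8  path d0:-→d1:-→d2:-→d3:-→d4:-→d5:-→d6:-→d7:-→d8:H0→d9:-→d10:-→d11:-→d12:-→d13:-→d14:-→d15:-→d16:H2  best=H2
  ? 126.218.102.44  path d0:-→d1:-  best=no-route
  + 50.62.0.0/16 (H3) depth=16
  + 50.62.216.0/24 (H4) depth=24
  + 169.109.245.56/32 (H1) depth=32
  ? 169.108.0.0  path d0:-→d1:-→d2:H3→d3:-→d4:-→d5:H3→d6:-→d7:-→d8:H1→d9:-→d10:-→d11:-→d12:-→d13:-→d14:-→d15:H3  best=H3
  + 128.0.0.0/2 (H2) depth=2
  + 50.62.216.26/32 (H0) depth=32
  + 169.108.0.0/14 (H3) depth=14
  - 168.0.0.0/5 clear@5
  - 128.0.0.0/2 clear@2
  ? 50.0.0.0  path d0:-→d1:-→d2:-→d3:-→d4:-→d5:-→d6:-→d7:-→d8:H0→d9:-→d10:-  best=H0
  ? 169.108.1.211  path d0:-→d1:-→d2:-→d3:-→d4:-→d5:-→d6:-→d7:-→d8:H1→d9:-→d10:-→d11:-→d12:-→d13:-→d14:H3→d15:H3  best=H3

== LOOKUPS ==
["no-route","no-route","H3","H4","H2","no-route","H3","H0","H3"]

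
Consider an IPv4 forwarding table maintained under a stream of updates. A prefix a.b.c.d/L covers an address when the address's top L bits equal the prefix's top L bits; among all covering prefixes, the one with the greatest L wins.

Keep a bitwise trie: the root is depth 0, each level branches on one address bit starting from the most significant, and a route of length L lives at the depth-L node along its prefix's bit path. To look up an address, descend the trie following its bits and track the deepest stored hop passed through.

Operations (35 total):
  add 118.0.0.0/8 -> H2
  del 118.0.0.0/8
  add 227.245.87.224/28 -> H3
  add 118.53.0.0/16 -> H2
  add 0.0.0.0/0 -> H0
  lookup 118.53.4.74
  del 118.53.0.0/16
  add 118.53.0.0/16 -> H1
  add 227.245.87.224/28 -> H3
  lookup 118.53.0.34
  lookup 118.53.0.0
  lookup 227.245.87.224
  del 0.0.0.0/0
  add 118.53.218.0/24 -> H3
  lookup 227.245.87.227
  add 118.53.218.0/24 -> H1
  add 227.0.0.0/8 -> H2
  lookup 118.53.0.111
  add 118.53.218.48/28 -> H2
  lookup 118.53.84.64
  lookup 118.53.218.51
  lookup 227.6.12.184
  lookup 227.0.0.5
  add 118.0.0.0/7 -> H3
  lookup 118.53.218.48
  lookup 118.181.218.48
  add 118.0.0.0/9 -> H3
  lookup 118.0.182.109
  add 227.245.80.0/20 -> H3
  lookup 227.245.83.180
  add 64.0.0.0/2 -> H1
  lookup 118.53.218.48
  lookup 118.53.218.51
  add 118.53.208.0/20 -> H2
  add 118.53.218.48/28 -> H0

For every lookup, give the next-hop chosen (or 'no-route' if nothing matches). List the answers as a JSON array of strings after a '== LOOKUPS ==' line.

Process each operation:
  add 118.0.0.0/8 -> H2 at depth 8
  del 118.0.0.0/8 (clear depth 8)
  add 227.245.87.224/28 -> H3 at depth 28
  add 118.53.0.0/16 -> H2 at depth 16
  add 0.0.0.0/0 -> H0 at depth 0
  ? 118.53.4.74  path d0:H0→d1:-→d2:-→d3:-→d4:-→d5:-→d6:-→d7:-→d8:-→d9:-→d10:-→d11:-→d12:-→d13:-→d14:-→d15:-→d16:H2  best=H2
  del 118.53.0.0/16 (clear depth 16)
  add 118.53.0.0/16 -> H1 at depth 16
  add 227.245.87.224/28 -> H3 at depth 28
  ? 118.53.0.34  path d0:H0→d1:-→d2:-→d3:-→d4:-→d5:-→d6:-→d7:-→d8:-→d9:-→d10:-→d11:-→d12:-→d13:-→d14:-→d15:-→d16:H1  best=H1
  ? 118.53.0.0  path d0:H0→d1:-→d2:-→d3:-→d4:-→d5:-→d6:-→d7:-→d8:-→d9:-→d10:-→d11:-→d12:-→d13:-→d14:-→d15:-→d16:H1  best=H1
  ? 227.245.87.224  path d0:H0→d1:-→d2:-→d3:-→d4:-→d5:-→d6:-→d7:-→d8:-→d9:-→d10:-→d11:-→d12:-→d13:-→d14:-→d15:-→d16:-→d17:-→d18:-→d19:-→d20:-→d21:-→d22:-→d23:-→d24:-→d25:-→d26:-→d27:-→d28:H3  best=H3
  del 0.0.0.0/0 (clear depth 0)
  add 118.53.218.0/24 -> H3 at depth 24
  ? 227.245.87.227  path d0:-→d1:-→d2:-→d3:-→d4:-→d5:-→d6:-→d7:-→d8:-→d9:-→d10:-→d11:-→d12:-→d13:-→d14:-→d15:-→d16:-→d17:-→d18:-→d19:-→d20:-→d21:-→d22:-→d23:-→d24:-→d25:-→d26:-→d27:-→d28:H3  best=H3
  add 118.53.218.0/24 -> H1 at depth 24
  add 227.0.0.0/8 -> H2 at depth 8
  ? 118.53.0.111  path d0:-→d1:-→d2:-→d3:-→d4:-→d5:-→d6:-→d7:-→d8:-→d9:-→d10:-→d11:-→d12:-→d13:-→d14:-→d15:-→d16:H1  best=H1
  add 118.53.218.48/28 -> H2 at depth 28
  ? 118.53.84.64  path d0:-→d1:-→d2:-→d3:-→d4:-→d5:-→d6:-→d7:-→d8:-→d9:-→d10:-→d11:-→d12:-→d13:-→d14:-→d15:-→d16:H1  best=H1
  ? 118.53.218.51  path d0:-→d1:-→d2:-→d3:-→d4:-→d5:-→d6:-→d7:-→d8:-→d9:-→d10:-→d11:-→d12:-→d13:-→d14:-→d15:-→d16:H1→d17:-→d18:-→d19:-→d20:-→d21:-→d22:-→d23:-→d24:H1→d25:-→d26:-→d27:-→d28:H2  best=H2
  ? 227.6.12.184  path d0:-→d1:-→d2:-→d3:-→d4:-→d5:-→d6:-→d7:-→d8:H2  best=H2
  ? 227.0.0.5  path d0:-→d1:-→d2:-→d3:-→d4:-→d5:-→d6:-→d7:-→d8:H2  best=H2
  add 118.0.0.0/7 -> H3 at depth 7
  ? 118.53.218.48  path d0:-→d1:-→d2:-→d3:-→d4:-→d5:-→d6:-→d7:H3→d8:-→d9:-→d10:-→d11:-→d12:-→d13:-→d14:-→d15:-→d16:H1→d17:-→d18:-→d19:-→d20:-→d21:-→d22:-→d23:-→d24:H1→d25:-→d26:-→d27:-→d28:H2  best=H2
  ? 118.181.218.48  path d0:-→d1:-→d2:-→d3:-→d4:-→d5:-→d6:-→d7:H3→d8:-  best=H3
  add 118.0.0.0/9 -> H3 at depth 9
  ? 118.0.182.109  path d0:-→d1:-→d2:-→d3:-→d4:-→d5:-→d6:-→d7:H3→d8:-→d9:H3→d10:-  best=H3
  add 227.245.80.0/20 -> H3 at depth 20
  ? 227.245.83.180  path d0:-→d1:-→d2:-→d3:-→d4:-→d5:-→d6:-→d7:-→d8:H2→d9:-→d10:-→d11:-→d12:-→d13:-→d14:-→d15:-→d16:-→d17:-→d18:-→d19:-→d20:H3→d21:-  best=H3
  add 64.0.0.0/2 -> H1 at depth 2
  ? 118.53.218.48  path d0:-→d1:-→d2:H1→d3:-→d4:-→d5:-→d6:-→d7:H3→d8:-→d9:H3→d10:-→d11:-→d12:-→d13:-→d14:-→d15:-→d16:H1→d17:-→d18:-→d19:-→d20:-→d21:-→d22:-→d23:-→d24:H1→d25:-→d26:-→d27:-→d28:H2  best=H2
  ? 118.53.218.51  path d0:-→d1:-→d2:H1→d3:-→d4:-→d5:-→d6:-→d7:H3→d8:-→d9:H3→d10:-→d11:-→d12:-→d13:-→d14:-→d15:-→d16:H1→d17:-→d18:-→d19:-→d20:-→d21:-→d22:-→d23:-→d24:H1→d25:-→d26:-→d27:-→d28:H2  best=H2
  add 118.53.208.0/20 -> H2 at depth 20
  add 118.53.218.48/28 -> H0 at depth 28

== LOOKUPS ==
["H2","H1","H1","H3","H3","H1","H1","H2","H2","H2","H2","H3","H3","H3","H2","H2"]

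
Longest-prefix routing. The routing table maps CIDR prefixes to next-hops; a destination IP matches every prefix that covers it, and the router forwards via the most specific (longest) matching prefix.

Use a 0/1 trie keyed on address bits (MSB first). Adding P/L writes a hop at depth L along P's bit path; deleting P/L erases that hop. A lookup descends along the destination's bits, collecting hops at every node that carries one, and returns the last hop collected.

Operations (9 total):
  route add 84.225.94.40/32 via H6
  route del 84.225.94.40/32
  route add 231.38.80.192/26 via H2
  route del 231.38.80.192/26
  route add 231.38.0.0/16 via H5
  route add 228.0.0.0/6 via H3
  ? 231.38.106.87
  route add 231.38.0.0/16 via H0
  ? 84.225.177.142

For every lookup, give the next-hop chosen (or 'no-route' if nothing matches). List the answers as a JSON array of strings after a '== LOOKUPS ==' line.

Trace:
  + 84.225.94.40/32 (H6) depth=32
  del 84.225.94.40/32 (clear depth 32)
  + 231.38.80.192/26 (H2) depth=26
  del 231.38.80.192/26 (clear depth 26)
  + 231.38.0.0/16 (H5) depth=16
  + 228.0.0.0/6 (H3) depth=6
  lookup 231.38.106.87: bits 111001110010011001 walk d0:-→d1:-→d2:-→d3:-→d4:-→d5:-→d6:H3→d7:-→d8:-→d9:-→d10:-→d11:-→d12:-→d13:-→d14:-→d15:-→d16:H5→d17:-→d18:- -> H5
  + 231.38.0.0/16 (H0) depth=16
  lookup 84.225.177.142: bits 0101010011100001 walk d0:-→d1:-→d2:-→d3:-→d4:-→d5:-→d6:-→d7:-→d8:-→d9:-→d10:-→d11:-→d12:-→d13:-→d14:-→d15:-→d16:- -> no-route

== LOOKUPS ==
["H5","no-route"]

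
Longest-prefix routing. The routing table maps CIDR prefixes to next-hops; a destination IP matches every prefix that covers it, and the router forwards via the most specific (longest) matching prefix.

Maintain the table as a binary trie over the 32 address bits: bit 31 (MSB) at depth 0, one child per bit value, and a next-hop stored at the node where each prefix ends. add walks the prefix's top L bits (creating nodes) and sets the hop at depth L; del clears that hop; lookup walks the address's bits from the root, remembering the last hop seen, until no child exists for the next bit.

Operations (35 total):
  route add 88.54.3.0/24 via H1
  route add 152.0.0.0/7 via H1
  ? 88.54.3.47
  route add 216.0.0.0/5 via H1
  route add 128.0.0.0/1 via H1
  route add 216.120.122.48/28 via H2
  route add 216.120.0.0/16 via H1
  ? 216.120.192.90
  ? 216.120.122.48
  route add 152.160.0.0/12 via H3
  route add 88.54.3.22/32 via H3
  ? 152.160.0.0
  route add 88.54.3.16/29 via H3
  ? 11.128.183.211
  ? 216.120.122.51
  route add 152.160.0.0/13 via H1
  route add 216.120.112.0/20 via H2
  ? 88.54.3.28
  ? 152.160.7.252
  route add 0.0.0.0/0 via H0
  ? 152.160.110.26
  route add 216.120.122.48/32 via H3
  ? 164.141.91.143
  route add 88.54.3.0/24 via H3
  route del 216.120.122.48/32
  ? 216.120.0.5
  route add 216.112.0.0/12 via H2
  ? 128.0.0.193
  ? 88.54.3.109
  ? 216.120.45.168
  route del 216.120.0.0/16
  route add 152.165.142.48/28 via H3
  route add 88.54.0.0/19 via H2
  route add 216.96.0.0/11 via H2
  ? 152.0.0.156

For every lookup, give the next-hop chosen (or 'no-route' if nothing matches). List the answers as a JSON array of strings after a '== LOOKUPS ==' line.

Trace:
  + 88.54.3.0/24 (H1) depth=24
  + 152.0.0.0/7 (H1) depth=7
  ? 88.54.3.47  path d0:-→d1:-→d2:-→d3:-→d4:-→d5:-→d6:-→d7:-→d8:-→d9:-→d10:-→d11:-→d12:-→d13:-→d14:-→d15:-→d16:-→d17:-→d18:-→d19:-→d20:-→d21:-→d22:-→d23:-→d24:H1  best=H1
  + 216.0.0.0/5 (H1) depth=5
  + 128.0.0.0/1 (H1) depth=1
  + 216.120.122.48/28 (H2) depth=28
  + 216.120.0.0/16 (H1) depth=16
  ? 216.120.192.90  path d0:-→d1:H1→d2:-→d3:-→d4:-→d5:H1→d6:-→d7:-→d8:-→d9:-→d10:-→d11:-→d12:-→d13:-→d14:-→d15:-→d16:H1  best=H1
  ? 216.120.122.48  path d0:-→d1:H1→d2:-→d3:-→d4:-→d5:H1→d6:-→d7:-→d8:-→d9:-→d10:-→d11:-→d12:-→d13:-→d14:-→d15:-→d16:H1→d17:-→d18:-→d19:-→d20:-→d21:-→d22:-→d23:-→d24:-→d25:-→d26:-→d27:-→d28:H2  best=H2
  + 152.160.0.0/12 (H3) depth=12
  + 88.54.3.22/32 (H3) depth=32
  ? 152.160.0.0  path d0:-→d1:H1→d2:-→d3:-→d4:-→d5:-→d6:-→d7:H1→d8:-→d9:-→d10:-→d11:-→d12:H3  best=H3
  + 88.54.3.16/29 (H3) depth=29
  ? 11.128.183.211  path d0:-→d1:-  best=no-route
  ? 216.120.122.51  path d0:-→d1:H1→d2:-→d3:-→d4:-→d5:H1→d6:-→d7:-→d8:-→d9:-→d10:-→d11:-→d12:-→d13:-→d14:-→d15:-→d16:H1→d17:-→d18:-→d19:-→d20:-→d21:-→d22:-→d23:-→d24:-→d25:-→d26:-→d27:-→d28:H2  best=H2
  + 152.160.0.0/13 (H1) depth=13
  + 216.120.112.0/20 (H2) depth=20
  ? 88.54.3.28  path d0:-→d1:-→d2:-→d3:-→d4:-→d5:-→d6:-→d7:-→d8:-→d9:-→d10:-→d11:-→d12:-→d13:-→d14:-→d15:-→d16:-→d17:-→d18:-→d19:-→d20:-→d21:-→d22:-→d23:-→d24:H1→d25:-→d26:-→d27:-→d28:-  best=H1
  ? 152.160.7.252  path d0:-→d1:H1→d2:-→d3:-→d4:-→d5:-→d6:-→d7:H1→d8:-→d9:-→d10:-→d11:-→d12:H3→d13:H1  best=H1
  + 0.0.0.0/0 (H0) depth=0
  ? 152.160.110.26  path d0:H0→d1:H1→d2:-→d3:-→d4:-→d5:-→d6:-→d7:H1→d8:-→d9:-→d10:-→d11:-→d12:H3→d13:H1  best=H1
  + 216.120.122.48/32 (H3) depth=32
  ? 164.141.91.143  path d0:H0→d1:H1→d2:-  best=H1
  + 88.54.3.0/24 (H3) depth=24
  - 216.120.122.48/32 clear@32
  ? 216.120.0.5  path d0:H0→d1:H1→d2:-→d3:-→d4:-→d5:H1→d6:-→d7:-→d8:-→d9:-→d10:-→d11:-→d12:-→d13:-→d14:-→d15:-→d16:H1→d17:-  best=H1
  + 216.112.0.0/12 (H2) depth=12
  ? 128.0.0.193  path d0:H0→d1:H1→d2:-→d3:-  best=H1
  ? 88.54.3.109  path d0:H0→d1:-→d2:-→d3:-→d4:-→d5:-→d6:-→d7:-→d8:-→d9:-→d10:-→d11:-→d12:-→d13:-→d14:-→d15:-→d16:-→d17:-→d18:-→d19:-→d20:-→d21:-→d22:-→d23:-→d24:H3→d25:-  best=H3
  ? 216.120.45.168  path d0:H0→d1:H1→d2:-→d3:-→d4:-→d5:H1→d6:-→d7:-→d8:-→d9:-→d10:-→d11:-→d12:H2→d13:-→d14:-→d15:-→d16:H1→d17:-  best=H1
  - 216.120.0.0/16 clear@16
  + 152.165.142.48/28 (H3) depth=28
  + 88.54.0.0/19 (H2) depth=19
  + 216.96.0.0/11 (H2) depth=11
  ? 152.0.0.156  path d0:H0→d1:H1→d2:-→d3:-→d4:-→d5:-→d6:-→d7:H1→d8:-  best=H1

== LOOKUPS ==
["H1","H1","H2","H3","no-route","H2","H1","H1","H1","H1","H1","H1","H3","H1","H1"]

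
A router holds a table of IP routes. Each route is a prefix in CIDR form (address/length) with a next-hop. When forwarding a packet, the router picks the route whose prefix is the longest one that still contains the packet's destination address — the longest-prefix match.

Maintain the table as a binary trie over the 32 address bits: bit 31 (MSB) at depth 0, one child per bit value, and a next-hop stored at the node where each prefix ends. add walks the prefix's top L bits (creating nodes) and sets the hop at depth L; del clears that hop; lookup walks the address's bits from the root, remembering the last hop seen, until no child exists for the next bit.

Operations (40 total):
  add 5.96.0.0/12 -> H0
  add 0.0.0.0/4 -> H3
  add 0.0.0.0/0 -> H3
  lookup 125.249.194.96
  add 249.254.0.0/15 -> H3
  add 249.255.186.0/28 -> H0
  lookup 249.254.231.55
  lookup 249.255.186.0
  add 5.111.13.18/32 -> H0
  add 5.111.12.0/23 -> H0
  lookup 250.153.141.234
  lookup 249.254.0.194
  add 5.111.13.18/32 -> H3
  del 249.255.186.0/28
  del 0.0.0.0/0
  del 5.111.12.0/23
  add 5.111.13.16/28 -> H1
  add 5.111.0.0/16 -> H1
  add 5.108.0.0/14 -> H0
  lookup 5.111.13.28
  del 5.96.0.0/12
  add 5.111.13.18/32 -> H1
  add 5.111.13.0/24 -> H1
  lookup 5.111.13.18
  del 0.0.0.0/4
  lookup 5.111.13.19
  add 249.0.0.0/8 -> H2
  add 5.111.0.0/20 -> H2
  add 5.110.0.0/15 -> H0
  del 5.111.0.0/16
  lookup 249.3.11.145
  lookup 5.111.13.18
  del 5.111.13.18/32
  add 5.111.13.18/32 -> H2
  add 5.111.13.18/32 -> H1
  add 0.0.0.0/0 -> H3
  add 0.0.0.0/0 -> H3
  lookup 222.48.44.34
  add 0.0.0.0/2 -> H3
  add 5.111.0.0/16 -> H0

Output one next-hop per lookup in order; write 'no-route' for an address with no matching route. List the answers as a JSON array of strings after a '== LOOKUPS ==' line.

Apply in order:
  add 5.96.0.0/12 -> H0 at depth 12
  add 0.0.0.0/4 -> H3 at depth 4
  add 0.0.0.0/0 -> H3 at depth 0
  Q 125.249.194.96: descend 0 ; hops seen [H3] ; pick H3
  add 249.254.0.0/15 -> H3 at depth 15
  add 249.255.186.0/28 -> H0 at depth 28
  Q 249.254.231.55: descend 111110011111111 ; hops seen [H3,H3] ; pick H3
  Q 249.255.186.0: descend 1111100111111111101110100000 ; hops seen [H3,H3,H0] ; pick H0
  add 5.111.13.18/32 -> H0 at depth 32
  add 5.111.12.0/23 -> H0 at depth 23
  Q 250.153.141.234: descend 111110 ; hops seen [H3] ; pick H3
  Q 249.254.0.194: descend 111110011111111 ; hops seen [H3,H3] ; pick H3
  add 5.111.13.18/32 -> H3 at depth 32
  - 249.255.186.0/28 clear@28
  - 0.0.0.0/0 clear@0
  - 5.111.12.0/23 clear@23
  add 5.111.13.16/28 -> H1 at depth 28
  add 5.111.0.0/16 -> H1 at depth 16
  add 5.108.0.0/14 -> H0 at depth 14
  Q 5.111.13.28: descend 0000010101101111000011010001 ; hops seen [H3,H0,H0,H1,H1] ; pick H1
  - 5.96.0.0/12 clear@12
  add 5.111.13.18/32 -> H1 at depth 32
  add 5.111.13.0/24 -> H1 at depth 24
  Q 5.111.13.18: descend 00000101011011110000110100010010 ; hops seen [H3,H0,H1,H1,H1,H1] ; pick H1
  - 0.0.0.0/4 clear@4
  Q 5.111.13.19: descend 0000010101101111000011010001001 ; hops seen [H0,H1,H1,H1] ; pick H1
  add 249.0.0.0/8 -> H2 at depth 8
  add 5.111.0.0/20 -> H2 at depth 20
  add 5.110.0.0/15 -> H0 at depth 15
  - 5.111.0.0/16 clear@16
  Q 249.3.11.145: descend 11111001 ; hops seen [H2] ; pick H2
  Q 5.111.13.18: descend 00000101011011110000110100010010 ; hops seen [H0,H0,H2,H1,H1,H1] ; pick H1
  - 5.111.13.18/32 clear@32
  add 5.111.13.18/32 -> H2 at depth 32
  add 5.111.13.18/32 -> H1 at depth 32
  add 0.0.0.0/0 -> H3 at depth 0
  add 0.0.0.0/0 -> H3 at depth 0
  Q 222.48.44.34: descend 11 ; hops seen [H3] ; pick H3
  add 0.0.0.0/2 -> H3 at depth 2
  add 5.111.0.0/16 -> H0 at depth 16

== LOOKUPS ==
["H3","H3","H0","H3","H3","H1","H1","H1","H2","H1","H3"]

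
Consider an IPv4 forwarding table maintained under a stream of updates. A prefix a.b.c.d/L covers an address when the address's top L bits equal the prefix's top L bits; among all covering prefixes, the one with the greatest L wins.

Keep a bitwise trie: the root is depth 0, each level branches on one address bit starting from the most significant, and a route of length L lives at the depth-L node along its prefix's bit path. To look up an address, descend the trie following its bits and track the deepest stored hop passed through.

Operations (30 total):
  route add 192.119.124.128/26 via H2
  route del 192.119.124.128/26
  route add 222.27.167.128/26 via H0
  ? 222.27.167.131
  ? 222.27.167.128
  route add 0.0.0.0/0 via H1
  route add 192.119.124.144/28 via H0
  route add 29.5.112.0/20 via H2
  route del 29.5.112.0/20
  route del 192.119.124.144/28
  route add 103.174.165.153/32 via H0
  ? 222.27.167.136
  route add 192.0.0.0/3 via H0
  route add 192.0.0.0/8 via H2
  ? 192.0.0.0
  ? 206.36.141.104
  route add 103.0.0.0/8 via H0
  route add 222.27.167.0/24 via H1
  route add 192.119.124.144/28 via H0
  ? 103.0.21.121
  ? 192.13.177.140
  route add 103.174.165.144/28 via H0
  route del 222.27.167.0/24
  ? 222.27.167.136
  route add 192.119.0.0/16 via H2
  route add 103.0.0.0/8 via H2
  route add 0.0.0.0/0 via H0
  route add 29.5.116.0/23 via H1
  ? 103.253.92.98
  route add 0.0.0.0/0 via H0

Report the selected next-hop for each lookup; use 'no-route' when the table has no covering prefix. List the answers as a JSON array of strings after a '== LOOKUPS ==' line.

Process each operation:
  add 192.119.124.128/26 -> H2 at depth 26
  del 192.119.124.128/26 (clear depth 26)
  add 222.27.167.128/26 -> H0 at depth 26
  lookup 222.27.167.131: bits 11011110000110111010011110 walk d0:-→d1:-→d2:-→d3:-→d4:-→d5:-→d6:-→d7:-→d8:-→d9:-→d10:-→d11:-→d12:-→d13:-→d14:-→d15:-→d16:-→d17:-→d18:-→d19:-→d20:-→d21:-→d22:-→d23:-→d24:-→d25:-→d26:H0 -> H0
  lookup 222.27.167.128: bits 11011110000110111010011110 walk d0:-→d1:-→d2:-→d3:-→d4:-→d5:-→d6:-→d7:-→d8:-→d9:-→d10:-→d11:-→d12:-→d13:-→d14:-→d15:-→d16:-→d17:-→d18:-→d19:-→d20:-→d21:-→d22:-→d23:-→d24:-→d25:-→d26:H0 -> H0
  add 0.0.0.0/0 -> H1 at depth 0
  add 192.119.124.144/28 -> H0 at depth 28
  add 29.5.112.0/20 -> H2 at depth 20
  del 29.5.112.0/20 (clear depth 20)
  del 192.119.124.144/28 (clear depth 28)
  add 103.174.165.153/32 -> H0 at depth 32
  lookup 222.27.167.136: bits 11011110000110111010011110 walk d0:H1→d1:-→d2:-→d3:-→d4:-→d5:-→d6:-→d7:-→d8:-→d9:-→d10:-→d11:-→d12:-→d13:-→d14:-→d15:-→d16:-→d17:-→d18:-→d19:-→d20:-→d21:-→d22:-→d23:-→d24:-→d25:-→d26:H0 -> H0
  add 192.0.0.0/3 -> H0 at depth 3
  add 192.0.0.0/8 -> H2 at depth 8
  lookup 192.0.0.0: bits 110000000 walk d0:H1→d1:-→d2:-→d3:H0→d4:-→d5:-→d6:-→d7:-→d8:H2→d9:- -> H2
  lookup 206.36.141.104: bits 1100 walk d0:H1→d1:-→d2:-→d3:H0→d4:- -> H0
  add 103.0.0.0/8 -> H0 at depth 8
  add 222.27.167.0/24 -> H1 at depth 24
  add 192.119.124.144/28 -> H0 at depth 28
  lookup 103.0.21.121: bits 01100111 walk d0:H1→d1:-→d2:-→d3:-→d4:-→d5:-→d6:-→d7:-→d8:H0 -> H0
  lookup 192.13.177.140: bits 110000000 walk d0:H1→d1:-→d2:-→d3:H0→d4:-→d5:-→d6:-→d7:-→d8:H2→d9:- -> H2
  add 103.174.165.144/28 -> H0 at depth 28
  del 222.27.167.0/24 (clear depth 24)
  lookup 222.27.167.136: bits 11011110000110111010011110 walk d0:H1→d1:-→d2:-→d3:H0→d4:-→d5:-→d6:-→d7:-→d8:-→d9:-→d10:-→d11:-→d12:-→d13:-→d14:-→d15:-→d16:-→d17:-→d18:-→d19:-→d20:-→d21:-→d22:-→d23:-→d24:-→d25:-→d26:H0 -> H0
  add 192.119.0.0/16 -> H2 at depth 16
  add 103.0.0.0/8 -> H2 at depth 8
  add 0.0.0.0/0 -> H0 at depth 0
  add 29.5.116.0/23 -> H1 at depth 23
  lookup 103.253.92.98: bits 011001111 walk d0:H0→d1:-→d2:-→d3:-→d4:-→d5:-→d6:-→d7:-→d8:H2→d9:- -> H2
  add 0.0.0.0/0 -> H0 at depth 0

== LOOKUPS ==
["H0","H0","H0","H2","H0","H0","H2","H0","H2"]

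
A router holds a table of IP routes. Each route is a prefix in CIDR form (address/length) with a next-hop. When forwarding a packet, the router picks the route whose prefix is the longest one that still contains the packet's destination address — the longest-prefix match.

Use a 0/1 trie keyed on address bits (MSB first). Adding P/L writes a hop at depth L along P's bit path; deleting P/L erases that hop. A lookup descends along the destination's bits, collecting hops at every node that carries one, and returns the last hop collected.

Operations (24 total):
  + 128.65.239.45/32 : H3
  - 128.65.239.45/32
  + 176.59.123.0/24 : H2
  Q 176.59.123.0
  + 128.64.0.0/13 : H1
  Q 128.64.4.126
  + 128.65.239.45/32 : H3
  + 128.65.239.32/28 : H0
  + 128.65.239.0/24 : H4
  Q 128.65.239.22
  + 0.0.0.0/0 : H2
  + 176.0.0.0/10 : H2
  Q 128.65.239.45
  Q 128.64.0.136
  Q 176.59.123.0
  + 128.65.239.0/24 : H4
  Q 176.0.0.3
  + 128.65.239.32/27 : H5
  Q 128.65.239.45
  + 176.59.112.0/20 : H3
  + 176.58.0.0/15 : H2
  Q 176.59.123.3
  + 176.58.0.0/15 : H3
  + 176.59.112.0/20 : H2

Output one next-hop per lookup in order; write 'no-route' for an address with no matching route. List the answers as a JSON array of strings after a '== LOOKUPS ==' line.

Trace:
  add 128.65.239.45/32 -> H3 at depth 32
  - 128.65.239.45/32 clear@32
  add 176.59.123.0/24 -> H2 at depth 24
  lookup 176.59.123.0: bits 101100000011101101111011 walk d0:-→d1:-→d2:-→d3:-→d4:-→d5:-→d6:-→d7:-→d8:-→d9:-→d10:-→d11:-→d12:-→d13:-→d14:-→d15:-→d16:-→d17:-→d18:-→d19:-→d20:-→d21:-→d22:-→d23:-→d24:H2 -> H2
  add 128.64.0.0/13 -> H1 at depth 13
  lookup 128.64.4.126: bits 100000000100000 walk d0:-→d1:-→d2:-→d3:-→d4:-→d5:-→d6:-→d7:-→d8:-→d9:-→d10:-→d11:-→d12:-→d13:H1→d14:-→d15:- -> H1
  add 128.65.239.45/32 -> H3 at depth 32
  add 128.65.239.32/28 -> H0 at depth 28
  add 128.65.239.0/24 -> H4 at depth 24
  lookup 128.65.239.22: bits 10000000010000011110111100 walk d0:-→d1:-→d2:-→d3:-→d4:-→d5:-→d6:-→d7:-→d8:-→d9:-→d10:-→d11:-→d12:-→d13:H1→d14:-→d15:-→d16:-→d17:-→d18:-→d19:-→d20:-→d21:-→d22:-→d23:-→d24:H4→d25:-→d26:- -> H4
  add 0.0.0.0/0 -> H2 at depth 0
  add 176.0.0.0/10 -> H2 at depth 10
  lookup 128.65.239.45: bits 10000000010000011110111100101101 walk d0:H2→d1:-→d2:-→d3:-→d4:-→d5:-→d6:-→d7:-→d8:-→d9:-→d10:-→d11:-→d12:-→d13:H1→d14:-→d15:-→d16:-→d17:-→d18:-→d19:-→d20:-→d21:-→d22:-→d23:-→d24:H4→d25:-→d26:-→d27:-→d28:H0→d29:-→d30:-→d31:-→d32:H3 -> H3
  lookup 128.64.0.136: bits 100000000100000 walk d0:H2→d1:-→d2:-→d3:-→d4:-→d5:-→d6:-→d7:-→d8:-→d9:-→d10:-→d11:-→d12:-→d13:H1→d14:-→d15:- -> H1
  lookup 176.59.123.0: bits 101100000011101101111011 walk d0:H2→d1:-→d2:-→d3:-→d4:-→d5:-→d6:-→d7:-→d8:-→d9:-→d10:H2→d11:-→d12:-→d13:-→d14:-→d15:-→d16:-→d17:-→d18:-→d19:-→d20:-→d21:-→d22:-→d23:-→d24:H2 -> H2
  add 128.65.239.0/24 -> H4 at depth 24
  lookup 176.0.0.3: bits 1011000000 walk d0:H2→d1:-→d2:-→d3:-→d4:-→d5:-→d6:-→d7:-→d8:-→d9:-→d10:H2 -> H2
  add 128.65.239.32/27 -> H5 at depth 27
  lookup 128.65.239.45: bits 10000000010000011110111100101101 walk d0:H2→d1:-→d2:-→d3:-→d4:-→d5:-→d6:-→d7:-→d8:-→d9:-→d10:-→d11:-→d12:-→d13:H1→d14:-→d15:-→d16:-→d17:-→d18:-→d19:-→d20:-→d21:-→d22:-→d23:-→d24:H4→d25:-→d26:-→d27:H5→d28:H0→d29:-→d30:-→d31:-→d32:H3 -> H3
  add 176.59.112.0/20 -> H3 at depth 20
  add 176.58.0.0/15 -> H2 at depth 15
  lookup 176.59.123.3: bits 101100000011101101111011 walk d0:H2→d1:-→d2:-→d3:-→d4:-→d5:-→d6:-→d7:-→d8:-→d9:-→d10:H2→d11:-→d12:-→d13:-→d14:-→d15:H2→d16:-→d17:-→d18:-→d19:-→d20:H3→d21:-→d22:-→d23:-→d24:H2 -> H2
  add 176.58.0.0/15 -> H3 at depth 15
  add 176.59.112.0/20 -> H2 at depth 20

== LOOKUPS ==
["H2","H1","H4","H3","H1","H2","H2","H3","H2"]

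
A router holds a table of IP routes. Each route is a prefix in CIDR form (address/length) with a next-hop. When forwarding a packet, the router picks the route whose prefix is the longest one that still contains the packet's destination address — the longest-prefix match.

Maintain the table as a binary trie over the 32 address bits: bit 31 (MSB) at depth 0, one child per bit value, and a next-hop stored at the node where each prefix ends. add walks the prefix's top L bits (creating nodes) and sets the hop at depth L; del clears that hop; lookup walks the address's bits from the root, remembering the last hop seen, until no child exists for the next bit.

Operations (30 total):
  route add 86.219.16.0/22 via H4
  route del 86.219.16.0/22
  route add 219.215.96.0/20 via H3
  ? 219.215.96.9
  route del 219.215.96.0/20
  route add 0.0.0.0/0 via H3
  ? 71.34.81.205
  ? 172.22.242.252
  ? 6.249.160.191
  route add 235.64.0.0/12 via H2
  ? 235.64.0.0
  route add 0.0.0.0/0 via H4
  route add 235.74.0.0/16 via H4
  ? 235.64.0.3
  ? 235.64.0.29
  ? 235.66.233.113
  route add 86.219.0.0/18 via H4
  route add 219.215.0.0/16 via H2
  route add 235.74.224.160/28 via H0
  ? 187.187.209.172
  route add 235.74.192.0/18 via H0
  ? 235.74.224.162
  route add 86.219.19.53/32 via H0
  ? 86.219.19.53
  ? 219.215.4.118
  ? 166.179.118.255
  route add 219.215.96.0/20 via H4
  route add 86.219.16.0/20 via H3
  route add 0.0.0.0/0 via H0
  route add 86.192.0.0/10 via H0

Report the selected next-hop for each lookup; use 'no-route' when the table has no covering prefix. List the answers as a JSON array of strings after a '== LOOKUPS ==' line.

Trace:
  + 86.219.16.0/22 (H4) depth=22
  - 86.219.16.0/22 clear@22
  + 219.215.96.0/20 (H3) depth=20
  lookup 219.215.96.9: bits 11011011110101110110 walk d0:-→d1:-→d2:-→d3:-→d4:-→d5:-→d6:-→d7:-→d8:-→d9:-→d10:-→d11:-→d12:-→d13:-→d14:-→d15:-→d16:-→d17:-→d18:-→d19:-→d20:H3 -> H3
  - 219.215.96.0/20 clear@20
  + 0.0.0.0/0 (H3) depth=0
  lookup 71.34.81.205: bits 010 walk d0:H3→d1:-→d2:-→d3:- -> H3
  lookup 172.22.242.252: bits 1 walk d0:H3→d1:- -> H3
  lookup 6.249.160.191: bits 0 walk d0:H3→d1:- -> H3
  + 235.64.0.0/12 (H2) depth=12
  lookup 235.64.0.0: bits 111010110100 walk d0:H3→d1:-→d2:-→d3:-→d4:-→d5:-→d6:-→d7:-→d8:-→d9:-→d10:-→d11:-→d12:H2 -> H2
  + 0.0.0.0/0 (H4) depth=0
  + 235.74.0.0/16 (H4) depth=16
  lookup 235.64.0.3: bits 111010110100 walk d0:H4→d1:-→d2:-→d3:-→d4:-→d5:-→d6:-→d7:-→d8:-→d9:-→d10:-→d11:-→d12:H2 -> H2
  lookup 235.64.0.29: bits 111010110100 walk d0:H4→d1:-→d2:-→d3:-→d4:-→d5:-→d6:-→d7:-→d8:-→d9:-→d10:-→d11:-→d12:H2 -> H2
  lookup 235.66.233.113: bits 111010110100 walk d0:H4→d1:-→d2:-→d3:-→d4:-→d5:-→d6:-→d7:-→d8:-→d9:-→d10:-→d11:-→d12:H2 -> H2
  + 86.219.0.0/18 (H4) depth=18
  + 219.215.0.0/16 (H2) depth=16
  + 235.74.224.160/28 (H0) depth=28
  lookup 187.187.209.172: bits 1 walk d0:H4→d1:- -> H4
  + 235.74.192.0/18 (H0) depth=18
  lookup 235.74.224.162: bits 1110101101001010111000001010 walk d0:H4→d1:-→d2:-→d3:-→d4:-→d5:-→d6:-→d7:-→d8:-→d9:-→d10:-→d11:-→d12:H2→d13:-→d14:-→d15:-→d16:H4→d17:-→d18:H0→d19:-→d20:-→d21:-→d22:-→d23:-→d24:-→d25:-→d26:-→d27:-→d28:H0 -> H0
  + 86.219.19.53/32 (H0) depth=32
  lookup 86.219.19.53: bits 01010110110110110001001100110101 walk d0:H4→d1:-→d2:-→d3:-→d4:-→d5:-→d6:-→d7:-→d8:-→d9:-→d10:-→d11:-→d12:-→d13:-→d14:-→d15:-→d16:-→d17:-→d18:H4→d19:-→d20:-→d21:-→d22:-→d23:-→d24:-→d25:-→d26:-→d27:-→d28:-→d29:-→d30:-→d31:-→d32:H0 -> H0
  lookup 219.215.4.118: bits 11011011110101110 walk d0:H4→d1:-→d2:-→d3:-→d4:-→d5:-→d6:-→d7:-→d8:-→d9:-→d10:-→d11:-→d12:-→d13:-→d14:-→d15:-→d16:H2→d17:- -> H2
  lookup 166.179.118.255: bits 1 walk d0:H4→d1:- -> H4
  + 219.215.96.0/20 (H4) depth=20
  + 86.219.16.0/20 (H3) depth=20
  + 0.0.0.0/0 (H0) depth=0
  + 86.192.0.0/10 (H0) depth=10

== LOOKUPS ==
["H3","H3","H3","H3","H2","H2","H2","H2","H4","H0","H0","H2","H4"]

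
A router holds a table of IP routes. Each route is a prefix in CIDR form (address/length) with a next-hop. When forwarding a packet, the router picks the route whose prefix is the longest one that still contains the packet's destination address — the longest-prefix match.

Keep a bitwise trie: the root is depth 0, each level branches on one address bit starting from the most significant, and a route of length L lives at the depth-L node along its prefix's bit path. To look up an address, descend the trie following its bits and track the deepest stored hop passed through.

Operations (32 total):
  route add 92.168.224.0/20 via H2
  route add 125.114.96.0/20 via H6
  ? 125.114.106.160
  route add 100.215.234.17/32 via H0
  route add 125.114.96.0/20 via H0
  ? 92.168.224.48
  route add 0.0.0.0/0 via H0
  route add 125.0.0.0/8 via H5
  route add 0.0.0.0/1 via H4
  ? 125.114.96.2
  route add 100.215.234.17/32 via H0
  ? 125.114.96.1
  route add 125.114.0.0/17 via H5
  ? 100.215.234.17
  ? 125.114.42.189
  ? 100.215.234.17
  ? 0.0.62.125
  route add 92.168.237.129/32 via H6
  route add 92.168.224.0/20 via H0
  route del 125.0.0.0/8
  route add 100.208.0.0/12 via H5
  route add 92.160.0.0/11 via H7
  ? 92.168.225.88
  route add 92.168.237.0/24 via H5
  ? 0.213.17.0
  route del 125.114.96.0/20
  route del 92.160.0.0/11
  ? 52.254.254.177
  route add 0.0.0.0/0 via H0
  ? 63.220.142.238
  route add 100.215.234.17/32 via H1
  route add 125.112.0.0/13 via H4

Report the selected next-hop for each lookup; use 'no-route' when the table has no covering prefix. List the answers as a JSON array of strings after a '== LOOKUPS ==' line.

Process each operation:
  add 92.168.224.0/20 -> H2 at depth 20
  add 125.114.96.0/20 -> H6 at depth 20
  Q 125.114.106.160: descend 01111101011100100110 ; hops seen [H6] ; pick H6
  add 100.215.234.17/32 -> H0 at depth 32
  add 125.114.96.0/20 -> H0 at depth 20
  Q 92.168.224.48: descend 01011100101010001110 ; hops seen [H2] ; pick H2
  add 0.0.0.0/0 -> H0 at depth 0
  add 125.0.0.0/8 -> H5 at depth 8
  add 0.0.0.0/1 -> H4 at depth 1
  Q 125.114.96.2: descend 01111101011100100110 ; hops seen [H0,H4,H5,H0] ; pick H0
  add 100.215.234.17/32 -> H0 at depth 32
  Q 125.114.96.1: descend 01111101011100100110 ; hops seen [H0,H4,H5,H0] ; pick H0
  add 125.114.0.0/17 -> H5 at depth 17
  Q 100.215.234.17: descend 01100100110101111110101000010001 ; hops seen [H0,H4,H0] ; pick H0
  Q 125.114.42.189: descend 01111101011100100 ; hops seen [H0,H4,H5,H5] ; pick H5
  Q 100.215.234.17: descend 01100100110101111110101000010001 ; hops seen [H0,H4,H0] ; pick H0
  Q 0.0.62.125: descend 0 ; hops seen [H0,H4] ; pick H4
  add 92.168.237.129/32 -> H6 at depth 32
  add 92.168.224.0/20 -> H0 at depth 20
  - 125.0.0.0/8 clear@8
  add 100.208.0.0/12 -> H5 at depth 12
  add 92.160.0.0/11 -> H7 at depth 11
  Q 92.168.225.88: descend 01011100101010001110 ; hops seen [H0,H4,H7,H0] ; pick H0
  add 92.168.237.0/24 -> H5 at depth 24
  Q 0.213.17.0: descend 0 ; hops seen [H0,H4] ; pick H4
  - 125.114.96.0/20 clear@20
  - 92.160.0.0/11 clear@11
  Q 52.254.254.177: descend 0 ; hops seen [H0,H4] ; pick H4
  add 0.0.0.0/0 -> H0 at depth 0
  Q 63.220.142.238: descend 0 ; hops seen [H0,H4] ; pick H4
  add 100.215.234.17/32 -> H1 at depth 32
  add 125.112.0.0/13 -> H4 at depth 13

== LOOKUPS ==
["H6","H2","H0","H0","H0","H5","H0","H4","H0","H4","H4","H4"]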